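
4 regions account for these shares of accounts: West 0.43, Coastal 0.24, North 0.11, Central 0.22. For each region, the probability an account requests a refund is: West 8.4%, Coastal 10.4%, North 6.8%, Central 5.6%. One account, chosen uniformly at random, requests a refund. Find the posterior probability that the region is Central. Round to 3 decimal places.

Compute prior × likelihood for every hypothesis:
  West: 0.43 × 0.084 = 0.03612
  Coastal: 0.24 × 0.104 = 0.02496
  North: 0.11 × 0.068 = 0.00748
  Central: 0.22 × 0.056 = 0.01232
Normalizing constant = 0.08088.
P(Central | evidence) = 0.01232 / 0.08088 ≈ 0.152.

0.152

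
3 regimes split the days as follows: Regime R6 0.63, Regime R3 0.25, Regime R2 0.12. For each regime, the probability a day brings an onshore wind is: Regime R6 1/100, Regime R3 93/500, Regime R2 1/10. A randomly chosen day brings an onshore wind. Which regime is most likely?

Unnormalized posteriors (prior × likelihood):
  Regime R6: 0.63 × 0.01 = 0.0063
  Regime R3: 0.25 × 0.186 = 0.0465
  Regime R2: 0.12 × 0.1 = 0.012
Total = 0.0648.
Largest term belongs to Regime R3, so Regime R3 is most probable.

Regime R3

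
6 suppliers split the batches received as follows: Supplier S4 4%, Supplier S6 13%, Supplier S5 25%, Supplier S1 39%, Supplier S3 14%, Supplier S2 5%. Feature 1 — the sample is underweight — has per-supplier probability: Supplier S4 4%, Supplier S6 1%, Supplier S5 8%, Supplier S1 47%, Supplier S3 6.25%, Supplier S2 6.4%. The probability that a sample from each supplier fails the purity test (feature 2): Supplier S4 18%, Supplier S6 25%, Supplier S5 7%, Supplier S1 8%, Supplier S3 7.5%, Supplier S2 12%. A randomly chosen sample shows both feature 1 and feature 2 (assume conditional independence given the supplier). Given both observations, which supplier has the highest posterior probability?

Supplier S1

Unnormalized posteriors (prior × likelihood):
  Supplier S4: 0.04 × 0.04 × 0.18 = 0.000288
  Supplier S6: 0.13 × 0.01 × 0.25 = 0.000325
  Supplier S5: 0.25 × 0.08 × 0.07 = 0.0014
  Supplier S1: 0.39 × 0.47 × 0.08 = 0.014664
  Supplier S3: 0.14 × 0.0625 × 0.075 = 0.00065625
  Supplier S2: 0.05 × 0.064 × 0.12 = 0.000384
Normalizing constant = 0.01771725.
Largest term belongs to Supplier S1, so Supplier S1 is most probable.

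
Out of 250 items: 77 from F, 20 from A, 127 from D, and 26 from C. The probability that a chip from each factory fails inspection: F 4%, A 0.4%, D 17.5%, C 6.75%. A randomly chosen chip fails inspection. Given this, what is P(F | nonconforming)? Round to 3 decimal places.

Compute prior × likelihood for every hypothesis:
  F: 0.308 × 0.04 = 0.01232
  A: 0.08 × 0.004 = 0.00032
  D: 0.508 × 0.175 = 0.0889
  C: 0.104 × 0.0675 = 0.00702
Sum = 0.10856.
P(F | evidence) = 0.01232 / 0.10856 ≈ 0.113.

0.113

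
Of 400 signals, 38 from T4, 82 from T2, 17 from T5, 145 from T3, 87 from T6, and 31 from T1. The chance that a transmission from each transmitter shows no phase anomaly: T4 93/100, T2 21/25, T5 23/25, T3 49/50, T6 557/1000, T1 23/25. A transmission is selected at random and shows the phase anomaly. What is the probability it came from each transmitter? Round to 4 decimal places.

Taking complements, P(anomaly | each) = T4 0.07, T2 0.16, T5 0.08, T3 0.02, T6 0.443, T1 0.08.
Prior × likelihood for each hypothesis:
  T4: 0.095 × 0.07 = 0.00665
  T2: 0.205 × 0.16 = 0.0328
  T5: 0.0425 × 0.08 = 0.0034
  T3: 0.3625 × 0.02 = 0.00725
  T6: 0.2175 × 0.443 = 0.0963525
  T1: 0.0775 × 0.08 = 0.0062
Sum = 0.1526525.
P(T4 | anomaly) = 0.00665/0.1526525 ≈ 0.0436
P(T2 | anomaly) = 0.0328/0.1526525 ≈ 0.2149
P(T5 | anomaly) = 0.0034/0.1526525 ≈ 0.0223
P(T3 | anomaly) = 0.00725/0.1526525 ≈ 0.0475
P(T6 | anomaly) = 0.0963525/0.1526525 ≈ 0.6312
P(T1 | anomaly) = 0.0062/0.1526525 ≈ 0.0406

T4 0.0436, T2 0.2149, T5 0.0223, T3 0.0475, T6 0.6312, T1 0.0406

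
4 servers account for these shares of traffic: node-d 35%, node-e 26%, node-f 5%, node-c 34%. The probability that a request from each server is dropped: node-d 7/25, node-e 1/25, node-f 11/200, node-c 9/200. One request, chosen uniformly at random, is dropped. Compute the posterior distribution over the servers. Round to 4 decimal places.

Prior × likelihood for each hypothesis:
  node-d: 0.35 × 0.28 = 0.098
  node-e: 0.26 × 0.04 = 0.0104
  node-f: 0.05 × 0.055 = 0.00275
  node-c: 0.34 × 0.045 = 0.0153
Total = 0.12645.
P(node-d | dropped) = 0.098/0.12645 ≈ 0.7750
P(node-e | dropped) = 0.0104/0.12645 ≈ 0.0822
P(node-f | dropped) = 0.00275/0.12645 ≈ 0.0217
P(node-c | dropped) = 0.0153/0.12645 ≈ 0.1210
(Check: 0.7750+0.0822+0.0217+0.1210 = 0.9999.)

node-d 0.7750, node-e 0.0822, node-f 0.0217, node-c 0.1210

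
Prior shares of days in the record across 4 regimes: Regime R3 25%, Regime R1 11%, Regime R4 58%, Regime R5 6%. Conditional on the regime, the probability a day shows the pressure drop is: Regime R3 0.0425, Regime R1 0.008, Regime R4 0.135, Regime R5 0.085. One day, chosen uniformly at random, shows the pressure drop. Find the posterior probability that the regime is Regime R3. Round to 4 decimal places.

Prior × likelihood for each hypothesis:
  Regime R3: 0.25 × 0.0425 = 0.010625
  Regime R1: 0.11 × 0.008 = 0.00088
  Regime R4: 0.58 × 0.135 = 0.0783
  Regime R5: 0.06 × 0.085 = 0.0051
Total = 0.094905.
P(Regime R3 | evidence) = 0.010625 / 0.094905 ≈ 0.1120.

0.1120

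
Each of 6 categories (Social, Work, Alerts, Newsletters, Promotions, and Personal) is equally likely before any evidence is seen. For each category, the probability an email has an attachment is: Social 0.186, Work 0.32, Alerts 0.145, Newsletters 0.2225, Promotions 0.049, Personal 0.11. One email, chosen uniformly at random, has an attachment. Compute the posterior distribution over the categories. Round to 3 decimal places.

Social 0.180, Work 0.310, Alerts 0.140, Newsletters 0.215, Promotions 0.047, Personal 0.107

With a uniform prior (1/6 each), posterior ∝ likelihood:
  Social: 0.186
  Work: 0.32
  Alerts: 0.145
  Newsletters: 0.2225
  Promotions: 0.049
  Personal: 0.11
Sum = 1.0325.
P(Social | attachment) = 0.186/1.0325 ≈ 0.180
P(Work | attachment) = 0.32/1.0325 ≈ 0.310
P(Alerts | attachment) = 0.145/1.0325 ≈ 0.140
P(Newsletters | attachment) = 0.2225/1.0325 ≈ 0.215
P(Promotions | attachment) = 0.049/1.0325 ≈ 0.047
P(Personal | attachment) = 0.11/1.0325 ≈ 0.107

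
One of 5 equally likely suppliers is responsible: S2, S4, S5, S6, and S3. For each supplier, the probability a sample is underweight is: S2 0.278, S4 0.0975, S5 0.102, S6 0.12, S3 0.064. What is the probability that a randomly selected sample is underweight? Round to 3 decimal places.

0.132

With a uniform prior (1/5 each), posterior ∝ likelihood:
  S2: 0.278
  S4: 0.0975
  S5: 0.102
  S6: 0.12
  S3: 0.064
P(underweight) = (1/5) × (0.278 + 0.0975 + 0.102 + 0.12 + 0.064) = 0.6615/5 ≈ 0.132.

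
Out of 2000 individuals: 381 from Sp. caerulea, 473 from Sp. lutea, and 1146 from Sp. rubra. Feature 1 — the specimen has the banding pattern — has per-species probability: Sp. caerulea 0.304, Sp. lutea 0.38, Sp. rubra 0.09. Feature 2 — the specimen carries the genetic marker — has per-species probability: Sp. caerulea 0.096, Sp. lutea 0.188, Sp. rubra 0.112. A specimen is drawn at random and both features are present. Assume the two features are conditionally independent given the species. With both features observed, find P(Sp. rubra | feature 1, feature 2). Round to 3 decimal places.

By Bayes' rule, posterior ∝ prior × likelihood:
  Sp. caerulea: 0.1905 × 0.304 × 0.096 = 0.005559552
  Sp. lutea: 0.2365 × 0.38 × 0.188 = 0.01689556
  Sp. rubra: 0.573 × 0.09 × 0.112 = 0.00577584
Normalizing constant = 0.028230952.
P(Sp. rubra | evidence) = 0.00577584 / 0.028230952 ≈ 0.205.

0.205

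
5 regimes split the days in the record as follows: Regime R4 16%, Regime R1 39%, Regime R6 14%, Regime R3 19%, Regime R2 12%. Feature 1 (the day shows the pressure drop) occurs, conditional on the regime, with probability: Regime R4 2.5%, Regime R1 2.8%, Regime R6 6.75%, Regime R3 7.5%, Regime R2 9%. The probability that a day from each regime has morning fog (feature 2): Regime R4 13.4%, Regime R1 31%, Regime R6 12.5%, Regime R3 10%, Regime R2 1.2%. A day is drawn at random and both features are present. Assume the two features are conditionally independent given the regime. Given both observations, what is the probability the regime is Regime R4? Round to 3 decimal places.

Prior × likelihood for each hypothesis:
  Regime R4: 0.16 × 0.025 × 0.134 = 0.000536
  Regime R1: 0.39 × 0.028 × 0.31 = 0.0033852
  Regime R6: 0.14 × 0.0675 × 0.125 = 0.00118125
  Regime R3: 0.19 × 0.075 × 0.1 = 0.001425
  Regime R2: 0.12 × 0.09 × 0.012 = 0.0001296
Total = 0.00665705.
P(Regime R4 | evidence) = 0.000536 / 0.00665705 ≈ 0.081.

0.081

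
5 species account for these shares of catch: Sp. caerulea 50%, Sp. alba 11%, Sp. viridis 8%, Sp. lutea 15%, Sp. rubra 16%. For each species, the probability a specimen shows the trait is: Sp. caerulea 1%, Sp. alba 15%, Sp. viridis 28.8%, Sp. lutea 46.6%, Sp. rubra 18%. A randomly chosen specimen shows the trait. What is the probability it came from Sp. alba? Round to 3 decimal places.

Compute prior × likelihood for every hypothesis:
  Sp. caerulea: 0.5 × 0.01 = 0.005
  Sp. alba: 0.11 × 0.15 = 0.0165
  Sp. viridis: 0.08 × 0.288 = 0.02304
  Sp. lutea: 0.15 × 0.466 = 0.0699
  Sp. rubra: 0.16 × 0.18 = 0.0288
Sum = 0.14324.
P(Sp. alba | evidence) = 0.0165 / 0.14324 ≈ 0.115.

0.115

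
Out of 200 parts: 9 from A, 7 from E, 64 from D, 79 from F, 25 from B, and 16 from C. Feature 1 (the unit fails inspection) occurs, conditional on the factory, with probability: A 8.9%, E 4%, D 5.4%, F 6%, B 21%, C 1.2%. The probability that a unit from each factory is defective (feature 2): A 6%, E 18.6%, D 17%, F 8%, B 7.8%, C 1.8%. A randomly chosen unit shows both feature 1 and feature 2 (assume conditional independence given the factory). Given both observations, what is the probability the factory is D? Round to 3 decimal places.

0.397

Compute prior × likelihood for every hypothesis:
  A: 0.045 × 0.089 × 0.06 = 0.0002403
  E: 0.035 × 0.04 × 0.186 = 0.0002604
  D: 0.32 × 0.054 × 0.17 = 0.0029376
  F: 0.395 × 0.06 × 0.08 = 0.001896
  B: 0.125 × 0.21 × 0.078 = 0.0020475
  C: 0.08 × 0.012 × 0.018 = 0.00001728
Sum = 0.00739908.
P(D | evidence) = 0.0029376 / 0.00739908 ≈ 0.397.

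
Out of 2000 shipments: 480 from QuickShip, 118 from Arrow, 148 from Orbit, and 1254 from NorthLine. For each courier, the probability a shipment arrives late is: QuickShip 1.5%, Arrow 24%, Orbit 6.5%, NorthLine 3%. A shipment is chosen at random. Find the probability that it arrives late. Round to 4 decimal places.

Unnormalized posteriors (prior × likelihood):
  QuickShip: 0.24 × 0.015 = 0.0036
  Arrow: 0.059 × 0.24 = 0.01416
  Orbit: 0.074 × 0.065 = 0.00481
  NorthLine: 0.627 × 0.03 = 0.01881
P(late) = 0.0036 + 0.01416 + 0.00481 + 0.01881 = 0.04138 → 0.0414.

0.0414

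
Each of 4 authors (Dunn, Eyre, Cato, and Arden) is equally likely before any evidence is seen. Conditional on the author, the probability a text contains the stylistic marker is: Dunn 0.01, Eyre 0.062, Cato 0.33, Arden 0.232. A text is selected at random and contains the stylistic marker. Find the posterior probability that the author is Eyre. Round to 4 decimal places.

0.0978

With a uniform prior (1/4 each), posterior ∝ likelihood:
  Dunn: 0.01
  Eyre: 0.062
  Cato: 0.33
  Arden: 0.232
Sum = 0.634.
P(Eyre | evidence) = 0.062 / 0.634 ≈ 0.0978.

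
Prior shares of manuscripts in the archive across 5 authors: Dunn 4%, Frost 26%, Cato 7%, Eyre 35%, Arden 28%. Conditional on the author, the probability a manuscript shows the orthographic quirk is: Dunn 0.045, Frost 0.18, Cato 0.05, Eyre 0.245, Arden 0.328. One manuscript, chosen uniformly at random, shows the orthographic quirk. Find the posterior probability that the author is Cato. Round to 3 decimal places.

0.015

Compute prior × likelihood for every hypothesis:
  Dunn: 0.04 × 0.045 = 0.0018
  Frost: 0.26 × 0.18 = 0.0468
  Cato: 0.07 × 0.05 = 0.0035
  Eyre: 0.35 × 0.245 = 0.08575
  Arden: 0.28 × 0.328 = 0.09184
Normalizing constant = 0.22969.
P(Cato | evidence) = 0.0035 / 0.22969 ≈ 0.015.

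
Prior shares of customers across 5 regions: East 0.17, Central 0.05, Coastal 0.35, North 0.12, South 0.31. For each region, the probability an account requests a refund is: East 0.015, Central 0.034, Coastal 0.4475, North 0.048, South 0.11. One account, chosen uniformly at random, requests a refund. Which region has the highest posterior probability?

Coastal

By Bayes' rule, posterior ∝ prior × likelihood:
  East: 0.17 × 0.015 = 0.00255
  Central: 0.05 × 0.034 = 0.0017
  Coastal: 0.35 × 0.4475 = 0.156625
  North: 0.12 × 0.048 = 0.00576
  South: 0.31 × 0.11 = 0.0341
Normalizing constant = 0.200735.
Largest term belongs to Coastal, so Coastal is most probable.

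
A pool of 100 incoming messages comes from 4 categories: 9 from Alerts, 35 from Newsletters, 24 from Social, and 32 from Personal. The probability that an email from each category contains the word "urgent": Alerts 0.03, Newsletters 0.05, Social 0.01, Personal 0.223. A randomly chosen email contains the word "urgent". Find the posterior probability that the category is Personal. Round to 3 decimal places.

0.759

Unnormalized posteriors (prior × likelihood):
  Alerts: 0.09 × 0.03 = 0.0027
  Newsletters: 0.35 × 0.05 = 0.0175
  Social: 0.24 × 0.01 = 0.0024
  Personal: 0.32 × 0.223 = 0.07136
Total = 0.09396.
P(Personal | evidence) = 0.07136 / 0.09396 ≈ 0.759.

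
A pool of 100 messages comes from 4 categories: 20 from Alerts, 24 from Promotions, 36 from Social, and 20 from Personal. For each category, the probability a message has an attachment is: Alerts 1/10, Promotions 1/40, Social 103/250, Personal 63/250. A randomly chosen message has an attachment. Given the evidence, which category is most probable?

By Bayes' rule, posterior ∝ prior × likelihood:
  Alerts: 0.2 × 0.1 = 0.02
  Promotions: 0.24 × 0.025 = 0.006
  Social: 0.36 × 0.412 = 0.14832
  Personal: 0.2 × 0.252 = 0.0504
Normalizing constant = 0.22472.
Largest term belongs to Social, so Social is most probable.

Social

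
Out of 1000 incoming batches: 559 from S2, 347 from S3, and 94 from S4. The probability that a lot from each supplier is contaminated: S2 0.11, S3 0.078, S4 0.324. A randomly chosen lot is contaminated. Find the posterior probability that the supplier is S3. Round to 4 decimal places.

0.2274

By Bayes' rule, posterior ∝ prior × likelihood:
  S2: 0.559 × 0.11 = 0.06149
  S3: 0.347 × 0.078 = 0.027066
  S4: 0.094 × 0.324 = 0.030456
Sum = 0.119012.
P(S3 | evidence) = 0.027066 / 0.119012 ≈ 0.2274.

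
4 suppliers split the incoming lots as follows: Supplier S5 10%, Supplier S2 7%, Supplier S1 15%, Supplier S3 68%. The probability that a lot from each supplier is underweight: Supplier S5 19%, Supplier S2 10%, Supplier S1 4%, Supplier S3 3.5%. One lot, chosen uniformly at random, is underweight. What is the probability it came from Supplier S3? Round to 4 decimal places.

Unnormalized posteriors (prior × likelihood):
  Supplier S5: 0.1 × 0.19 = 0.019
  Supplier S2: 0.07 × 0.1 = 0.007
  Supplier S1: 0.15 × 0.04 = 0.006
  Supplier S3: 0.68 × 0.035 = 0.0238
Total = 0.0558.
P(Supplier S3 | evidence) = 0.0238 / 0.0558 ≈ 0.4265.

0.4265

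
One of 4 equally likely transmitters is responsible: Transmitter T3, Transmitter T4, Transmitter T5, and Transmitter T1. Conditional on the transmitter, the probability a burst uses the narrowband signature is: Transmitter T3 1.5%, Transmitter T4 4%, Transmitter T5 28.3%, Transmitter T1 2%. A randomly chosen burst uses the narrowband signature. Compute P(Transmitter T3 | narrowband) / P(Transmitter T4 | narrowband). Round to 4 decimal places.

With a uniform prior (1/4 each), posterior ∝ likelihood:
  Transmitter T3: 0.015
  Transmitter T4: 0.04
  Transmitter T5: 0.283
  Transmitter T1: 0.02
Sum = 0.358.
The ratio is 0.015 / 0.04 (the normalizer cancels) = 0.3750.

0.3750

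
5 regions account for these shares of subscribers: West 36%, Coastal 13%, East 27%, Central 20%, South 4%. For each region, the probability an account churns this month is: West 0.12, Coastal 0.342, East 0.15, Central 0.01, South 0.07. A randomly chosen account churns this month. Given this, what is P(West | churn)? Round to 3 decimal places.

0.325

Compute prior × likelihood for every hypothesis:
  West: 0.36 × 0.12 = 0.0432
  Coastal: 0.13 × 0.342 = 0.04446
  East: 0.27 × 0.15 = 0.0405
  Central: 0.2 × 0.01 = 0.002
  South: 0.04 × 0.07 = 0.0028
Normalizing constant = 0.13296.
P(West | evidence) = 0.0432 / 0.13296 ≈ 0.325.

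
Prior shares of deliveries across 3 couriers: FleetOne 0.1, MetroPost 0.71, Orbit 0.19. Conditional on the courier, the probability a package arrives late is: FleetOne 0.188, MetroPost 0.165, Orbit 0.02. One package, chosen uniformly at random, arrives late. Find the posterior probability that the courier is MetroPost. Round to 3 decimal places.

0.838

Prior × likelihood for each hypothesis:
  FleetOne: 0.1 × 0.188 = 0.0188
  MetroPost: 0.71 × 0.165 = 0.11715
  Orbit: 0.19 × 0.02 = 0.0038
Sum = 0.13975.
P(MetroPost | evidence) = 0.11715 / 0.13975 ≈ 0.838.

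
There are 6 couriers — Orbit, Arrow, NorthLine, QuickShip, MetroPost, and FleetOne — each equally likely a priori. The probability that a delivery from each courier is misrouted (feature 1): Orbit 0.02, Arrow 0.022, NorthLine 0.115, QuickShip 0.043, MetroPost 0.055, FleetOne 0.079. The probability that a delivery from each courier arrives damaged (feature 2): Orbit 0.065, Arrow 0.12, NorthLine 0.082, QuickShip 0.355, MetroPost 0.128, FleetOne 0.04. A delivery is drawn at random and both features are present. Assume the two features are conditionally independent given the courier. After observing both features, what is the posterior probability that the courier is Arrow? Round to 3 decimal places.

0.068

Since the prior is uniform, the posterior is proportional to the likelihood:
  Orbit: 0.02 × 0.065 = 0.0013
  Arrow: 0.022 × 0.12 = 0.00264
  NorthLine: 0.115 × 0.082 = 0.00943
  QuickShip: 0.043 × 0.355 = 0.015265
  MetroPost: 0.055 × 0.128 = 0.00704
  FleetOne: 0.079 × 0.04 = 0.00316
Normalizing constant = 0.038835.
P(Arrow | evidence) = 0.00264 / 0.038835 ≈ 0.068.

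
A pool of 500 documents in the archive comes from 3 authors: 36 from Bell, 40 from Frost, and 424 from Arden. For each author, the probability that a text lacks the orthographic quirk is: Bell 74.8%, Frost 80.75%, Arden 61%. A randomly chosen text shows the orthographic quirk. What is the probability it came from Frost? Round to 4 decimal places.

0.0423

Taking complements, P(quirk | each) = Bell 0.252, Frost 0.1925, Arden 0.39.
Compute prior × likelihood for every hypothesis:
  Bell: 0.072 × 0.252 = 0.018144
  Frost: 0.08 × 0.1925 = 0.0154
  Arden: 0.848 × 0.39 = 0.33072
Sum = 0.364264.
P(Frost | evidence) = 0.0154 / 0.364264 ≈ 0.0423.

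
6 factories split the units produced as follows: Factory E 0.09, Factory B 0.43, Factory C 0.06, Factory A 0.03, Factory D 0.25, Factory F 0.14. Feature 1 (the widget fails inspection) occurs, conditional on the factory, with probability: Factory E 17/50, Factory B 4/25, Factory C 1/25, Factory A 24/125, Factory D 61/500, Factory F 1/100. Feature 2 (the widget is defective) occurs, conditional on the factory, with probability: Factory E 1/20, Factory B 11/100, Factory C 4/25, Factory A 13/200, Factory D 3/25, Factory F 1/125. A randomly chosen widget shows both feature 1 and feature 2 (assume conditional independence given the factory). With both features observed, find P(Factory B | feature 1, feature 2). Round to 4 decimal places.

0.5594

Prior × likelihood for each hypothesis:
  Factory E: 0.09 × 0.34 × 0.05 = 0.00153
  Factory B: 0.43 × 0.16 × 0.11 = 0.007568
  Factory C: 0.06 × 0.04 × 0.16 = 0.000384
  Factory A: 0.03 × 0.192 × 0.065 = 0.0003744
  Factory D: 0.25 × 0.122 × 0.12 = 0.00366
  Factory F: 0.14 × 0.01 × 0.008 = 0.0000112
Sum = 0.0135276.
P(Factory B | evidence) = 0.007568 / 0.0135276 ≈ 0.5594.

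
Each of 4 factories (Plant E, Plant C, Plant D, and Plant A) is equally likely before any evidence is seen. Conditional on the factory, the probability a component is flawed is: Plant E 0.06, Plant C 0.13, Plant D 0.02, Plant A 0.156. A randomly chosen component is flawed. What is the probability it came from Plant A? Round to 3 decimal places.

With a uniform prior (1/4 each), posterior ∝ likelihood:
  Plant E: 0.06
  Plant C: 0.13
  Plant D: 0.02
  Plant A: 0.156
Sum = 0.366.
P(Plant A | evidence) = 0.156 / 0.366 ≈ 0.426.

0.426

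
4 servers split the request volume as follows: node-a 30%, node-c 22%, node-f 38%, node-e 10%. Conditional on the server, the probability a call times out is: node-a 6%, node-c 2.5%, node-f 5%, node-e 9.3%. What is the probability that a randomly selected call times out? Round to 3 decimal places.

0.052

Unnormalized posteriors (prior × likelihood):
  node-a: 0.3 × 0.06 = 0.018
  node-c: 0.22 × 0.025 = 0.0055
  node-f: 0.38 × 0.05 = 0.019
  node-e: 0.1 × 0.093 = 0.0093
P(timeout) = 0.018 + 0.0055 + 0.019 + 0.0093 = 0.0518 → 0.052.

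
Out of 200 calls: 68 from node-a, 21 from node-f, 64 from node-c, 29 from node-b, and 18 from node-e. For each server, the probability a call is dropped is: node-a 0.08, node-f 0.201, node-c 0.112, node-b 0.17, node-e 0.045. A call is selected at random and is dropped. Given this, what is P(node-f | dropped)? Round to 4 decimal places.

By Bayes' rule, posterior ∝ prior × likelihood:
  node-a: 0.34 × 0.08 = 0.0272
  node-f: 0.105 × 0.201 = 0.021105
  node-c: 0.32 × 0.112 = 0.03584
  node-b: 0.145 × 0.17 = 0.02465
  node-e: 0.09 × 0.045 = 0.00405
Normalizing constant = 0.112845.
P(node-f | evidence) = 0.021105 / 0.112845 ≈ 0.1870.

0.1870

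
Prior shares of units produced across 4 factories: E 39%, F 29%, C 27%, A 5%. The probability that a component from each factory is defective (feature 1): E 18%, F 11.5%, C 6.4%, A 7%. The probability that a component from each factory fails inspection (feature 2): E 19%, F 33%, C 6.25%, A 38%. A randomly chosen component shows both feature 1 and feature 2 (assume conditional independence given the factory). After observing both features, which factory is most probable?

E

By Bayes' rule, posterior ∝ prior × likelihood:
  E: 0.39 × 0.18 × 0.19 = 0.013338
  F: 0.29 × 0.115 × 0.33 = 0.0110055
  C: 0.27 × 0.064 × 0.0625 = 0.00108
  A: 0.05 × 0.07 × 0.38 = 0.00133
Normalizing constant = 0.0267535.
Largest term belongs to E, so E is most probable.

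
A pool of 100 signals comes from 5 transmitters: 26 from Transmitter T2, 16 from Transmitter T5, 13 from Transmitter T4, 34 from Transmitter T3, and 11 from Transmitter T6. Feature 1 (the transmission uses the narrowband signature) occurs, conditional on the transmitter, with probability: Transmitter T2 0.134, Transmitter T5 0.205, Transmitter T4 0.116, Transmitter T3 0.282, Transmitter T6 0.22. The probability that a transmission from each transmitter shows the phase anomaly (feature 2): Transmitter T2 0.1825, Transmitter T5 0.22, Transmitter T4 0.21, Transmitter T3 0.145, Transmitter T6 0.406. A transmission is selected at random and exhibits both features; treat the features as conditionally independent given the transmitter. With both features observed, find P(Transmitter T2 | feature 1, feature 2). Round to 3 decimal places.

By Bayes' rule, posterior ∝ prior × likelihood:
  Transmitter T2: 0.26 × 0.134 × 0.1825 = 0.0063583
  Transmitter T5: 0.16 × 0.205 × 0.22 = 0.007216
  Transmitter T4: 0.13 × 0.116 × 0.21 = 0.0031668
  Transmitter T3: 0.34 × 0.282 × 0.145 = 0.0139026
  Transmitter T6: 0.11 × 0.22 × 0.406 = 0.0098252
Sum = 0.0404689.
P(Transmitter T2 | evidence) = 0.0063583 / 0.0404689 ≈ 0.157.

0.157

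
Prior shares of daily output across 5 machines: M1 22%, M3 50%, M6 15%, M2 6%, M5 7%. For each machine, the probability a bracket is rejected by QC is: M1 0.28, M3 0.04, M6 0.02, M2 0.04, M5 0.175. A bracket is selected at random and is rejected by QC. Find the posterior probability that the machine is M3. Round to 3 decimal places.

0.202

By Bayes' rule, posterior ∝ prior × likelihood:
  M1: 0.22 × 0.28 = 0.0616
  M3: 0.5 × 0.04 = 0.02
  M6: 0.15 × 0.02 = 0.003
  M2: 0.06 × 0.04 = 0.0024
  M5: 0.07 × 0.175 = 0.01225
Total = 0.09925.
P(M3 | evidence) = 0.02 / 0.09925 ≈ 0.202.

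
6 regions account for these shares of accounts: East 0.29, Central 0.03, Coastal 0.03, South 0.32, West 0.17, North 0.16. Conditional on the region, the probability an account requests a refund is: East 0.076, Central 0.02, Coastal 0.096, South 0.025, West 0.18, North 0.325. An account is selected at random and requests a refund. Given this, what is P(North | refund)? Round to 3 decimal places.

0.448

By Bayes' rule, posterior ∝ prior × likelihood:
  East: 0.29 × 0.076 = 0.02204
  Central: 0.03 × 0.02 = 0.0006
  Coastal: 0.03 × 0.096 = 0.00288
  South: 0.32 × 0.025 = 0.008
  West: 0.17 × 0.18 = 0.0306
  North: 0.16 × 0.325 = 0.052
Normalizing constant = 0.11612.
P(North | evidence) = 0.052 / 0.11612 ≈ 0.448.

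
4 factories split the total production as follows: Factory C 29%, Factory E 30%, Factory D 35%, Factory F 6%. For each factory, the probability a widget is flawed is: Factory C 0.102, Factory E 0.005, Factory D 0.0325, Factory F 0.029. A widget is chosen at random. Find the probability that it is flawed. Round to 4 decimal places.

Prior × likelihood for each hypothesis:
  Factory C: 0.29 × 0.102 = 0.02958
  Factory E: 0.3 × 0.005 = 0.0015
  Factory D: 0.35 × 0.0325 = 0.011375
  Factory F: 0.06 × 0.029 = 0.00174
P(flawed) = 0.02958 + 0.0015 + 0.011375 + 0.00174 = 0.044195 → 0.0442.

0.0442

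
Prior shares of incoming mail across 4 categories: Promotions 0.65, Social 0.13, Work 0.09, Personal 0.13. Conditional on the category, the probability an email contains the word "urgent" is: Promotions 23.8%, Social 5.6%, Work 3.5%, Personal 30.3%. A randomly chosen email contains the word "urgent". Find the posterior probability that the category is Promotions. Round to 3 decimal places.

Unnormalized posteriors (prior × likelihood):
  Promotions: 0.65 × 0.238 = 0.1547
  Social: 0.13 × 0.056 = 0.00728
  Work: 0.09 × 0.035 = 0.00315
  Personal: 0.13 × 0.303 = 0.03939
Normalizing constant = 0.20452.
P(Promotions | evidence) = 0.1547 / 0.20452 ≈ 0.756.

0.756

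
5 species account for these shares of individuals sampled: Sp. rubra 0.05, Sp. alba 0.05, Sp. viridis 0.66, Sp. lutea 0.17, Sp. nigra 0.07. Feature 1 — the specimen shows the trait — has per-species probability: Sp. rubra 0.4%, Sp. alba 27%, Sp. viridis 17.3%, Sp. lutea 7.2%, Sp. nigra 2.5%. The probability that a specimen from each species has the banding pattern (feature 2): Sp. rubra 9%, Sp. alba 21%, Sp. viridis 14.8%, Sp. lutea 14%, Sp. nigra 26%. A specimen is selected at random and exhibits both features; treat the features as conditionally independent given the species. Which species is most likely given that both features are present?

Sp. viridis

Prior × likelihood for each hypothesis:
  Sp. rubra: 0.05 × 0.004 × 0.09 = 0.000018
  Sp. alba: 0.05 × 0.27 × 0.21 = 0.002835
  Sp. viridis: 0.66 × 0.173 × 0.148 = 0.01689864
  Sp. lutea: 0.17 × 0.072 × 0.14 = 0.0017136
  Sp. nigra: 0.07 × 0.025 × 0.26 = 0.000455
Normalizing constant = 0.02192024.
Largest term belongs to Sp. viridis, so Sp. viridis is most probable.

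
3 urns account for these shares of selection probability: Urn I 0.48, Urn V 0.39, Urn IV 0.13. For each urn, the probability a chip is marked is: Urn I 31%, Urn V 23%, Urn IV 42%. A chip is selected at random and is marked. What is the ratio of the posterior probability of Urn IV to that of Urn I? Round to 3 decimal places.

Prior × likelihood for each hypothesis:
  Urn I: 0.48 × 0.31 = 0.1488
  Urn V: 0.39 × 0.23 = 0.0897
  Urn IV: 0.13 × 0.42 = 0.0546
Total = 0.2931.
The ratio is 0.0546 / 0.1488 (the normalizer cancels) = 0.367.

0.367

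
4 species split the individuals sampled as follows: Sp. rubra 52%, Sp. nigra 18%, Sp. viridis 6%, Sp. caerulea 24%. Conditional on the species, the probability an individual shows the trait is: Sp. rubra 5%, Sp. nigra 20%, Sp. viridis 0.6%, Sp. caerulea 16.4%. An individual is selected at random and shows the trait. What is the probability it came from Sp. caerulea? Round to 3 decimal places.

0.387

Unnormalized posteriors (prior × likelihood):
  Sp. rubra: 0.52 × 0.05 = 0.026
  Sp. nigra: 0.18 × 0.2 = 0.036
  Sp. viridis: 0.06 × 0.006 = 0.00036
  Sp. caerulea: 0.24 × 0.164 = 0.03936
Total = 0.10172.
P(Sp. caerulea | evidence) = 0.03936 / 0.10172 ≈ 0.387.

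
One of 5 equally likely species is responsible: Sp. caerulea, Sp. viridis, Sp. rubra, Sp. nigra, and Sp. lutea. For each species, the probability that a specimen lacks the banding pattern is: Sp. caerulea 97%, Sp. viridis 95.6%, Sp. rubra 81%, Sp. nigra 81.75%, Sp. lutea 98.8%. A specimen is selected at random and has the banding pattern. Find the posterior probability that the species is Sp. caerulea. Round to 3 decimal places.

0.065

Taking complements, P(banded | each) = Sp. caerulea 0.03, Sp. viridis 0.044, Sp. rubra 0.19, Sp. nigra 0.1825, Sp. lutea 0.012.
With a uniform prior (1/5 each), posterior ∝ likelihood:
  Sp. caerulea: 0.03
  Sp. viridis: 0.044
  Sp. rubra: 0.19
  Sp. nigra: 0.1825
  Sp. lutea: 0.012
Normalizing constant = 0.4585.
P(Sp. caerulea | evidence) = 0.03 / 0.4585 ≈ 0.065.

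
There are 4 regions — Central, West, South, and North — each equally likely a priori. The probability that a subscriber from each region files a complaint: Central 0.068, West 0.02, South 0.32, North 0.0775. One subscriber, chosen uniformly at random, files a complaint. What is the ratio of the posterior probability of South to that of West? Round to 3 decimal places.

With a uniform prior (1/4 each), posterior ∝ likelihood:
  Central: 0.068
  West: 0.02
  South: 0.32
  North: 0.0775
Normalizing constant = 0.4855.
The ratio is 0.32 / 0.02 (the normalizer cancels) = 16.000.

16.000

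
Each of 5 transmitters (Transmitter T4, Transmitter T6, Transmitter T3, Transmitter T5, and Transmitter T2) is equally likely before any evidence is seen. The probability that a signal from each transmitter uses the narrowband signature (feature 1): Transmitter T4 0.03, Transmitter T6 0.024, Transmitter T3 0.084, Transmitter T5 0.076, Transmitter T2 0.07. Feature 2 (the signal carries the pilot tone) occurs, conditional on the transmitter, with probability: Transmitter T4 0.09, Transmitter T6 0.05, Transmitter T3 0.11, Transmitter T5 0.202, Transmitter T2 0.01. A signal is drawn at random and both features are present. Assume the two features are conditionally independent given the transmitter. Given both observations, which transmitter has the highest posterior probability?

With a uniform prior (1/5 each), posterior ∝ likelihood:
  Transmitter T4: 0.03 × 0.09 = 0.0027
  Transmitter T6: 0.024 × 0.05 = 0.0012
  Transmitter T3: 0.084 × 0.11 = 0.00924
  Transmitter T5: 0.076 × 0.202 = 0.015352
  Transmitter T2: 0.07 × 0.01 = 0.0007
Total = 0.029192.
Largest term belongs to Transmitter T5, so Transmitter T5 is most probable.

Transmitter T5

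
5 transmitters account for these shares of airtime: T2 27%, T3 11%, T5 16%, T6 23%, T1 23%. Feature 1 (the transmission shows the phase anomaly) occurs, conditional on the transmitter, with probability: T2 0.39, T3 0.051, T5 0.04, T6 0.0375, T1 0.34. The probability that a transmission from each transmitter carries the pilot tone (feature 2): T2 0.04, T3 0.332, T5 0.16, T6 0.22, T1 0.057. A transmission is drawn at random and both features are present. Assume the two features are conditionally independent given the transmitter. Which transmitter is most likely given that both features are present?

By Bayes' rule, posterior ∝ prior × likelihood:
  T2: 0.27 × 0.39 × 0.04 = 0.004212
  T3: 0.11 × 0.051 × 0.332 = 0.00186252
  T5: 0.16 × 0.04 × 0.16 = 0.001024
  T6: 0.23 × 0.0375 × 0.22 = 0.0018975
  T1: 0.23 × 0.34 × 0.057 = 0.0044574
Sum = 0.01345342.
Largest term belongs to T1, so T1 is most probable.

T1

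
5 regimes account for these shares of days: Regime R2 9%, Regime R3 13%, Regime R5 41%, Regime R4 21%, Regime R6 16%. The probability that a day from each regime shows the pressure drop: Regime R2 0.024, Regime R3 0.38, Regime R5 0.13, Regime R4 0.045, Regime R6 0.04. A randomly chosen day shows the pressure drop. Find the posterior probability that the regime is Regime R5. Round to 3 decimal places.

By Bayes' rule, posterior ∝ prior × likelihood:
  Regime R2: 0.09 × 0.024 = 0.00216
  Regime R3: 0.13 × 0.38 = 0.0494
  Regime R5: 0.41 × 0.13 = 0.0533
  Regime R4: 0.21 × 0.045 = 0.00945
  Regime R6: 0.16 × 0.04 = 0.0064
Normalizing constant = 0.12071.
P(Regime R5 | evidence) = 0.0533 / 0.12071 ≈ 0.442.

0.442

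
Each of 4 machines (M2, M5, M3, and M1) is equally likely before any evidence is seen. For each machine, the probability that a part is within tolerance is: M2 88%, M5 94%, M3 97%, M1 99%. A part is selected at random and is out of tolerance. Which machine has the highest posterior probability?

M2

Taking complements, P(oversize | each) = M2 0.12, M5 0.06, M3 0.03, M1 0.01.
With a uniform prior (1/4 each), posterior ∝ likelihood:
  M2: 0.12
  M5: 0.06
  M3: 0.03
  M1: 0.01
Sum = 0.22.
Largest term belongs to M2, so M2 is most probable.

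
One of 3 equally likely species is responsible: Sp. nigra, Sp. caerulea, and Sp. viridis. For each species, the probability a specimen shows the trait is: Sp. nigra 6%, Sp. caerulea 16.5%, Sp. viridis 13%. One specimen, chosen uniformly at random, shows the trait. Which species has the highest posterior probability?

Sp. caerulea

Since the prior is uniform, the posterior is proportional to the likelihood:
  Sp. nigra: 0.06
  Sp. caerulea: 0.165
  Sp. viridis: 0.13
Total = 0.355.
Largest term belongs to Sp. caerulea, so Sp. caerulea is most probable.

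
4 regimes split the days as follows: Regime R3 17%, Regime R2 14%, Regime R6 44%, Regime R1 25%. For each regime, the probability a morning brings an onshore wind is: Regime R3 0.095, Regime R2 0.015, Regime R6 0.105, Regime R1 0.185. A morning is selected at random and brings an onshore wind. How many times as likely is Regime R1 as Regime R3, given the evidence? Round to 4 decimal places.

2.8638

Prior × likelihood for each hypothesis:
  Regime R3: 0.17 × 0.095 = 0.01615
  Regime R2: 0.14 × 0.015 = 0.0021
  Regime R6: 0.44 × 0.105 = 0.0462
  Regime R1: 0.25 × 0.185 = 0.04625
Total = 0.1107.
The ratio is 0.04625 / 0.01615 (the normalizer cancels) = 2.8638.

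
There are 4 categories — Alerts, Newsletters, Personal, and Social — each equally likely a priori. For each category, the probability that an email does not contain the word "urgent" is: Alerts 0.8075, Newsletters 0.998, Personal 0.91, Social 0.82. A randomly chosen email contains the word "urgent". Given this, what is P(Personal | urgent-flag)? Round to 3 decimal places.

Taking complements, P(urgent-flag | each) = Alerts 0.1925, Newsletters 0.002, Personal 0.09, Social 0.18.
Since the prior is uniform, the posterior is proportional to the likelihood:
  Alerts: 0.1925
  Newsletters: 0.002
  Personal: 0.09
  Social: 0.18
Normalizing constant = 0.4645.
P(Personal | evidence) = 0.09 / 0.4645 ≈ 0.194.

0.194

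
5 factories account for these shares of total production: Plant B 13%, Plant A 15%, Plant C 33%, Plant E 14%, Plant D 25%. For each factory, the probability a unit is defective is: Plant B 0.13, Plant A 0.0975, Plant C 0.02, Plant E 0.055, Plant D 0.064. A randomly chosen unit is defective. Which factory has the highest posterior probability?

Plant B

Prior × likelihood for each hypothesis:
  Plant B: 0.13 × 0.13 = 0.0169
  Plant A: 0.15 × 0.0975 = 0.014625
  Plant C: 0.33 × 0.02 = 0.0066
  Plant E: 0.14 × 0.055 = 0.0077
  Plant D: 0.25 × 0.064 = 0.016
Total = 0.061825.
Largest term belongs to Plant B, so Plant B is most probable.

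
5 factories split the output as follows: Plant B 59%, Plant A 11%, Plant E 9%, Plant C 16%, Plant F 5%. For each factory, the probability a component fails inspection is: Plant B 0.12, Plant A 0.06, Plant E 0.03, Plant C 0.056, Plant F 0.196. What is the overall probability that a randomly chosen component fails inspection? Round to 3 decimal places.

Unnormalized posteriors (prior × likelihood):
  Plant B: 0.59 × 0.12 = 0.0708
  Plant A: 0.11 × 0.06 = 0.0066
  Plant E: 0.09 × 0.03 = 0.0027
  Plant C: 0.16 × 0.056 = 0.00896
  Plant F: 0.05 × 0.196 = 0.0098
P(nonconforming) = 0.0708 + 0.0066 + 0.0027 + 0.00896 + 0.0098 = 0.09886 → 0.099.

0.099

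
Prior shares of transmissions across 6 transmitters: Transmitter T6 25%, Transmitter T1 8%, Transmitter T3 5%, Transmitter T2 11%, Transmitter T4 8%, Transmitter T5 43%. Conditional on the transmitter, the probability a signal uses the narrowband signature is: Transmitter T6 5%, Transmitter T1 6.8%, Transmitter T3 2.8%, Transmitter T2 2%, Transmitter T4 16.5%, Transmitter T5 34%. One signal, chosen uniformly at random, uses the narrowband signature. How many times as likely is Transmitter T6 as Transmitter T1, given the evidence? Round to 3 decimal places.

Compute prior × likelihood for every hypothesis:
  Transmitter T6: 0.25 × 0.05 = 0.0125
  Transmitter T1: 0.08 × 0.068 = 0.00544
  Transmitter T3: 0.05 × 0.028 = 0.0014
  Transmitter T2: 0.11 × 0.02 = 0.0022
  Transmitter T4: 0.08 × 0.165 = 0.0132
  Transmitter T5: 0.43 × 0.34 = 0.1462
Normalizing constant = 0.18094.
The ratio is 0.0125 / 0.00544 (the normalizer cancels) = 2.298.

2.298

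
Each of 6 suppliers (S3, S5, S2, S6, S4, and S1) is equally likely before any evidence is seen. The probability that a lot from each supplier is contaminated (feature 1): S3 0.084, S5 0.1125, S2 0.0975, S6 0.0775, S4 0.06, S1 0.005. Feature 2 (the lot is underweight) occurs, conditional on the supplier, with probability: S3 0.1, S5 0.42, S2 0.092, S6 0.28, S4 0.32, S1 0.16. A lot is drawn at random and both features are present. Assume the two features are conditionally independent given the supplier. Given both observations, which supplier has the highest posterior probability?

S5

Since the prior is uniform, the posterior is proportional to the likelihood:
  S3: 0.084 × 0.1 = 0.0084
  S5: 0.1125 × 0.42 = 0.04725
  S2: 0.0975 × 0.092 = 0.00897
  S6: 0.0775 × 0.28 = 0.0217
  S4: 0.06 × 0.32 = 0.0192
  S1: 0.005 × 0.16 = 0.0008
Sum = 0.10632.
Largest term belongs to S5, so S5 is most probable.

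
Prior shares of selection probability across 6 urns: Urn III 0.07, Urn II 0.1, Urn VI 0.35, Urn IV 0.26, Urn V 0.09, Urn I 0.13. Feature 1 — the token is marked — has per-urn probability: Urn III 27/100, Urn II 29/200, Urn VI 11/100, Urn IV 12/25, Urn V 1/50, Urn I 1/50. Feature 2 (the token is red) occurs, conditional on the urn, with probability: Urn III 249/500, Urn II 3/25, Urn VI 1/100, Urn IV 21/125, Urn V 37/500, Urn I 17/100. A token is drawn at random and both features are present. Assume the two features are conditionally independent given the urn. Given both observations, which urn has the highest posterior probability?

Urn IV

Unnormalized posteriors (prior × likelihood):
  Urn III: 0.07 × 0.27 × 0.498 = 0.0094122
  Urn II: 0.1 × 0.145 × 0.12 = 0.00174
  Urn VI: 0.35 × 0.11 × 0.01 = 0.000385
  Urn IV: 0.26 × 0.48 × 0.168 = 0.0209664
  Urn V: 0.09 × 0.02 × 0.074 = 0.0001332
  Urn I: 0.13 × 0.02 × 0.17 = 0.000442
Sum = 0.0330788.
Largest term belongs to Urn IV, so Urn IV is most probable.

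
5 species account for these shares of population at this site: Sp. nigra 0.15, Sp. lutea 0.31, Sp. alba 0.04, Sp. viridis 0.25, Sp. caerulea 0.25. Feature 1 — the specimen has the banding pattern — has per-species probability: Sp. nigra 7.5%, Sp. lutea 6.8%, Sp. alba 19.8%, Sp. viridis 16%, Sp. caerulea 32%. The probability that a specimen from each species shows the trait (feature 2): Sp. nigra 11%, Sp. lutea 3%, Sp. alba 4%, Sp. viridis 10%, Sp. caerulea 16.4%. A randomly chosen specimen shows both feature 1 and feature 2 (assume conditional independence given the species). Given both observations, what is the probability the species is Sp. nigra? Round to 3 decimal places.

0.064

Prior × likelihood for each hypothesis:
  Sp. nigra: 0.15 × 0.075 × 0.11 = 0.0012375
  Sp. lutea: 0.31 × 0.068 × 0.03 = 0.0006324
  Sp. alba: 0.04 × 0.198 × 0.04 = 0.0003168
  Sp. viridis: 0.25 × 0.16 × 0.1 = 0.004
  Sp. caerulea: 0.25 × 0.32 × 0.164 = 0.01312
Normalizing constant = 0.0193067.
P(Sp. nigra | evidence) = 0.0012375 / 0.0193067 ≈ 0.064.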